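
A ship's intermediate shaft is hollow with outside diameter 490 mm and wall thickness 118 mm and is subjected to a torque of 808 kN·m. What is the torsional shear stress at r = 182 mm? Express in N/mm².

J = π(d_o⁴ − d_i⁴)/32 = π(0.490⁴ − 0.254⁴)/32 = 5.251×10^-3 m⁴.
Shear stress varies linearly with radius: τ = T·r/J = 808000 × 0.182 / 5.251×10^-3 = 2.801×10^7 Pa.

28.0 N/mm²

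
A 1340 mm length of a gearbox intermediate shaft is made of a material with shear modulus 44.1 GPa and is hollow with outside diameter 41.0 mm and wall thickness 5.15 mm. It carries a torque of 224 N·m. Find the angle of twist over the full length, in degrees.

2.05°

J = π(d_o⁴ − d_i⁴)/32 = π(0.0410⁴ − 0.0307⁴)/32 = 1.902×10^-7 m⁴.
θ = T·L/(G·J) = 224.0 × 1.34 / (44.1×10⁹ × 1.902×10^-7) = 0.03578 rad.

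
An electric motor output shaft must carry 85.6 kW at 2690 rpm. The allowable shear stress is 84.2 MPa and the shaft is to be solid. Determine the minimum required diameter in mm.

ω = 2π·2690/60 = 281.7 rad/s, so T = P/ω = 85.6×10³ / 281.7 = 303.9 N·m.
For a solid shaft τ_max = 16T/(πd³), so d = (16T/(π τ_allow))^(1/3) = (16·303.9/(π·8.42×10^7))^(1/3) = 0.02639 m.

26.4 mm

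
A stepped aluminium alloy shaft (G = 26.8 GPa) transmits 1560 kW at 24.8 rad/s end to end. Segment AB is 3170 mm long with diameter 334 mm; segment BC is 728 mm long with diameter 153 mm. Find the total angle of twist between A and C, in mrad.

37.9 mrad

ω = 24.8 rad/s, so T = P/ω = 1560×10³ / 24.80 = 62900 N·m.
J_AB = π(0.334)⁴/32 = 1.22×10^-3 m⁴; J_BC = π(0.153)⁴/32 = 5.38×10^-5 m⁴.
θ = (T/G)·Σ L_i/J_i = (62900/26.8×10⁹)·(3.17/1.22×10^-3 + 0.728/5.38×10^-5) = 0.03785 rad.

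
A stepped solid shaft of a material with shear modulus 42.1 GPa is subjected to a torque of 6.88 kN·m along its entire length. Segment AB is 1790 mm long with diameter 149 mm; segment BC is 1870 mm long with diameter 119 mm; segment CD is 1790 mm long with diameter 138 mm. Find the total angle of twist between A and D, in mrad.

29.8 mrad

J_AB = π(0.149)⁴/32 = 4.84×10^-5 m⁴; J_BC = π(0.119)⁴/32 = 1.97×10^-5 m⁴; J_CD = π(0.138)⁴/32 = 3.56×10^-5 m⁴.
θ = (T/G)·Σ L_i/J_i = (6880/42.1×10⁹)·(1.79/4.84×10^-5 + 1.87/1.97×10^-5 + 1.79/3.56×10^-5) = 0.02978 rad.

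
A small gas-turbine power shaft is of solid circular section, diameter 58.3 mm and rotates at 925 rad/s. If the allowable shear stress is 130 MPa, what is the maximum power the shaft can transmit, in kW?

J = πd⁴/32 = π(0.0583)⁴/32 = 1.134×10^-6 m⁴.
T_max = τ_allow·J/r = 1.30×10^8 × 1.134×10^-6 / 0.0291 = 5058 N·m.
ω = 925 rad/s, so P_max = T_max·ω = 4.679×10^6 W.

4680 kW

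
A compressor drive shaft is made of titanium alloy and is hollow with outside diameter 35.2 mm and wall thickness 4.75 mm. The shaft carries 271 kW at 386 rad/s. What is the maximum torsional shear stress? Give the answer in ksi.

16.6 ksi

ω = 386 rad/s, so T = P/ω = 271×10³ / 386.0 = 702.1 N·m.
J = π(d_o⁴ − d_i⁴)/32 = π(0.0352⁴ − 0.0257⁴)/32 = 1.079×10^-7 m⁴.
τ_max = T·r/J = 702.1 × 0.0176 / 1.079×10^-7 = 1.145×10^8 Pa.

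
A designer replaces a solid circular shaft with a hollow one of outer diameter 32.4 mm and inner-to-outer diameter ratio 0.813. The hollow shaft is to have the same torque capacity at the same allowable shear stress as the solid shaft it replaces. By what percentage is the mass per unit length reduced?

50.3 %

Equal τ_max and T ⇒ the solid shaft needs d_s³ = d_o³(1−k⁴), so d_s = 32.4·(1−0.813⁴)^(1/3) = 26.76 mm.
Area ratio A_h/A_s = d_o²(1−k²)/d_s² = (1−k²)/(1−k⁴)^(2/3) = 0.4972.
Mass saving = 1 − 0.4972 = 50.3 %.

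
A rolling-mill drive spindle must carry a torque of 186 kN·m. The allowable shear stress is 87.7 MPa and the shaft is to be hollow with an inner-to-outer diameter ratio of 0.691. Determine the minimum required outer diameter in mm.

241 mm

For a hollow shaft with d_i/d_o = 0.691: τ_max = 16T/(π d_o³ (1−k⁴)), so d_o = [16T/(π τ_allow (1−k⁴))]^(1/3) = [16·186000/(π·8.77×10^7·0.7720)]^(1/3) = 0.2410 m.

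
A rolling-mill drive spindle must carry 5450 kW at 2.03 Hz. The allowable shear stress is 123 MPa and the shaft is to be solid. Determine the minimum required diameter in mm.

ω = 2π·2.03 = 12.75 rad/s, so T = P/ω = 5450×10³ / 12.75 = 427300 N·m.
For a solid shaft τ_max = 16T/(πd³), so d = (16T/(π τ_allow))^(1/3) = (16·427300/(π·1.23×10^8))^(1/3) = 0.2606 m.

261 mm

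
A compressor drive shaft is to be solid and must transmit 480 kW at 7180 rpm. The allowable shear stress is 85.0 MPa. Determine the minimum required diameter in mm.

33.7 mm

ω = 2π·7180/60 = 751.9 rad/s, so T = P/ω = 480×10³ / 751.9 = 638.4 N·m.
For a solid shaft τ_max = 16T/(πd³), so d = (16T/(π τ_allow))^(1/3) = (16·638.4/(π·8.50×10^7))^(1/3) = 0.03369 m.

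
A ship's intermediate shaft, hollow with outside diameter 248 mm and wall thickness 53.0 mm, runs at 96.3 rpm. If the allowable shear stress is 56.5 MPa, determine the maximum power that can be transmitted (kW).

1520 kW

J = π(d_o⁴ − d_i⁴)/32 = π(0.248⁴ − 0.142⁴)/32 = 3.315×10^-4 m⁴.
T_max = τ_allow·J/r = 5.65×10^7 × 3.315×10^-4 / 0.124 = 151000 N·m.
ω = 2π·96.3/60 = 10.08 rad/s, so P_max = T_max·ω = 1.523×10^6 W.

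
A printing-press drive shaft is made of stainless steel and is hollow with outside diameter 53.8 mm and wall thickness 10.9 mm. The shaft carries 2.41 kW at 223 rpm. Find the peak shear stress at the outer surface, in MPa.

3.86 MPa

ω = 2π·223/60 = 23.35 rad/s, so T = P/ω = 2.41×10³ / 23.35 = 103.2 N·m.
J = π(d_o⁴ − d_i⁴)/32 = π(0.0538⁴ − 0.0320⁴)/32 = 7.195×10^-7 m⁴.
τ_max = T·r/J = 103.2 × 0.0269 / 7.195×10^-7 = 3.858×10^6 Pa.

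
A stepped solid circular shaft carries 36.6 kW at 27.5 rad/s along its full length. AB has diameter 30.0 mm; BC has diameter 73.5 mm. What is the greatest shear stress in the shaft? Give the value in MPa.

251 MPa

ω = 27.5 rad/s, so T = P/ω = 36.6×10³ / 27.50 = 1331 N·m.
Under the same torque, τ_max = 16T/(πd³) is largest where d is smallest — segment AB (d = 30.0 mm).
τ_max = 16·1331/(π·(0.0300)³) = 2.510×10^8 Pa.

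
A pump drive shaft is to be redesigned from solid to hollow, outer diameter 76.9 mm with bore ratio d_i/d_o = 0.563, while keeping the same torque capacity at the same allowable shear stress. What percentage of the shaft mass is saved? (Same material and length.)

Equal τ_max and T ⇒ the solid shaft needs d_s³ = d_o³(1−k⁴), so d_s = 76.9·(1−0.563⁴)^(1/3) = 74.23 mm.
Area ratio A_h/A_s = d_o²(1−k²)/d_s² = (1−k²)/(1−k⁴)^(2/3) = 0.7330.
Mass saving = 1 − 0.7330 = 26.7 %.

26.7 %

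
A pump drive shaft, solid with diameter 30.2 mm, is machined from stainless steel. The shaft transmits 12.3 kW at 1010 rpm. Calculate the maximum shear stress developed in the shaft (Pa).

2.15e7 Pa

ω = 2π·1010/60 = 105.8 rad/s, so T = P/ω = 12.3×10³ / 105.8 = 116.3 N·m.
J = πd⁴/32 = π(0.0302)⁴/32 = 8.166×10^-8 m⁴.
τ_max = T·r/J = 116.3 × 0.0151 / 8.166×10^-8 = 2.150×10^7 Pa.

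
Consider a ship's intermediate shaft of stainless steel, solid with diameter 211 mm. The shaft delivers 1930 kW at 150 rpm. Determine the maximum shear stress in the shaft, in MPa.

ω = 2π·150/60 = 15.71 rad/s, so T = P/ω = 1930×10³ / 15.71 = 122900 N·m.
J = πd⁴/32 = π(0.211)⁴/32 = 1.946×10^-4 m⁴.
τ_max = T·r/J = 122900 × 0.105 / 1.946×10^-4 = 6.661×10^7 Pa.

66.6 MPa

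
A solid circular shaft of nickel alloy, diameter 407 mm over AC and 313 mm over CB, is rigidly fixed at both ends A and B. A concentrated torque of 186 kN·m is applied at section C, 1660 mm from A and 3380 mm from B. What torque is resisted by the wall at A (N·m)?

159000 N·m

Compatibility: T_A·a/J_AC = T_B·b/J_CB with T_A + T_B = T₀.
J_AC = 2.69×10^-3 m⁴, J_CB = 9.42×10^-4 m⁴, so T_A = T₀·(J_AC/a)/((J_AC/a)+(J_CB/b)) = 158700 N·m, T_B = 27270 N·m.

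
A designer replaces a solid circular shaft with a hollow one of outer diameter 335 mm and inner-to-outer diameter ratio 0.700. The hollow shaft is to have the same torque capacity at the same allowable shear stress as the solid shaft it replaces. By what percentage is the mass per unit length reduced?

38.8 %

Equal τ_max and T ⇒ the solid shaft needs d_s³ = d_o³(1−k⁴), so d_s = 335·(1−0.700⁴)^(1/3) = 305.7 mm.
Area ratio A_h/A_s = d_o²(1−k²)/d_s² = (1−k²)/(1−k⁴)^(2/3) = 0.6124.
Mass saving = 1 − 0.6124 = 38.8 %.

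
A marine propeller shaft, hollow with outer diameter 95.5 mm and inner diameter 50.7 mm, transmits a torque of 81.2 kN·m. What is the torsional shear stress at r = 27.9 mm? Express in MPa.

301 MPa

J = π(d_o⁴ − d_i⁴)/32 = π(0.0955⁴ − 0.0507⁴)/32 = 7.517×10^-6 m⁴.
Shear stress varies linearly with radius: τ = T·r/J = 81200 × 0.0279 / 7.517×10^-6 = 3.014×10^8 Pa.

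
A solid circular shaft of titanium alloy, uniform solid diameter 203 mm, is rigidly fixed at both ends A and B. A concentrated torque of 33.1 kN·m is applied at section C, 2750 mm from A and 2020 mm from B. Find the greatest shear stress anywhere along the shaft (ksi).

1.69 ksi

With uniform GJ and both ends fixed, compatibility θ_AC = θ_CB gives T_A·a = T_B·b, together with T_A + T_B = T₀.
T_A = T₀·b/(a+b) = 33100·2020/4770 = 14020 N·m; T_B = 19080 N·m.
τ in each portion: τ_AC = 8.53×10^6 Pa, τ_CB = 1.16×10^7 Pa; maximum is in CB.
τ_max = T_CB·r/J = 19080·0.102/1.67×10^-4 = 1.162×10^7 Pa.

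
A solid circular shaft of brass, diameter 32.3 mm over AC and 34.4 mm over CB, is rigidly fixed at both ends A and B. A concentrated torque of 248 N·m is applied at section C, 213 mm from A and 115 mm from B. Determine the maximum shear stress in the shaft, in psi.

3170 psi

Compatibility: T_A·a/J_AC = T_B·b/J_CB with T_A + T_B = T₀.
J_AC = 1.07×10^-7 m⁴, J_CB = 1.37×10^-7 m⁴, so T_A = T₀·(J_AC/a)/((J_AC/a)+(J_CB/b)) = 73.31 N·m, T_B = 174.7 N·m.
τ in each portion: τ_AC = 1.11×10^7 Pa, τ_CB = 2.19×10^7 Pa; maximum is in CB.
τ_max = T_CB·r/J = 174.7·0.0172/1.37×10^-7 = 2.186×10^7 Pa.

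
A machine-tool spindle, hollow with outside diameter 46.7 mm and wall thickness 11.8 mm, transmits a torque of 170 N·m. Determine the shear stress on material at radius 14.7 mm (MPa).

J = π(d_o⁴ − d_i⁴)/32 = π(0.0467⁴ − 0.0231⁴)/32 = 4.390×10^-7 m⁴.
Shear stress varies linearly with radius: τ = T·r/J = 170.0 × 0.0147 / 4.390×10^-7 = 5.693×10^6 Pa.

5.69 MPa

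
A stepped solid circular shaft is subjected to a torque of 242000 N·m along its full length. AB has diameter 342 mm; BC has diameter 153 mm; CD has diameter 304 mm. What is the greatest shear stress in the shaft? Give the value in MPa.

Under the same torque, τ_max = 16T/(πd³) is largest where d is smallest — segment BC (d = 153 mm).
τ_max = 16·242000/(π·(0.153)³) = 3.441×10^8 Pa.

344 MPa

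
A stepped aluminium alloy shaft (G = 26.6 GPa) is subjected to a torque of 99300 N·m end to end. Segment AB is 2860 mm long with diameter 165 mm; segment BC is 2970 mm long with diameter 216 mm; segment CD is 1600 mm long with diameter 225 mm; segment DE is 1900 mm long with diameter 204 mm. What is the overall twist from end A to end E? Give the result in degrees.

J_AB = π(0.165)⁴/32 = 7.28×10^-5 m⁴; J_BC = π(0.216)⁴/32 = 2.14×10^-4 m⁴; J_CD = π(0.225)⁴/32 = 2.52×10^-4 m⁴; J_DE = π(0.204)⁴/32 = 1.70×10^-4 m⁴.
θ = (T/G)·Σ L_i/J_i = (99300/26.6×10⁹)·(2.86/7.28×10^-5 + 2.97/2.14×10^-4 + 1.60/2.52×10^-4 + 1.90/1.70×10^-4) = 0.2641 rad.

15.1°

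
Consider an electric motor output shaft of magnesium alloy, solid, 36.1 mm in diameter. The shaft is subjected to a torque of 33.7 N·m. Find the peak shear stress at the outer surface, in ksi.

0.529 ksi

J = πd⁴/32 = π(0.0361)⁴/32 = 1.667×10^-7 m⁴.
τ_max = T·r/J = 33.70 × 0.0181 / 1.667×10^-7 = 3.648×10^6 Pa.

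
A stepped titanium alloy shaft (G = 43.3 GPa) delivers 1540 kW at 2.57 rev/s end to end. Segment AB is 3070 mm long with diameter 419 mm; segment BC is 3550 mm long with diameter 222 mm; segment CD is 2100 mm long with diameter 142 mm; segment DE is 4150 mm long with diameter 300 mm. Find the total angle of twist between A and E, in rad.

ω = 2π·2.57 = 16.15 rad/s, so T = P/ω = 1540×10³ / 16.15 = 95370 N·m.
J_AB = π(0.419)⁴/32 = 3.03×10^-3 m⁴; J_BC = π(0.222)⁴/32 = 2.38×10^-4 m⁴; J_CD = π(0.142)⁴/32 = 3.99×10^-5 m⁴; J_DE = π(0.300)⁴/32 = 7.95×10^-4 m⁴.
θ = (T/G)·Σ L_i/J_i = (95370/43.3×10⁹)·(3.07/3.03×10^-3 + 3.55/2.38×10^-4 + 2.10/3.99×10^-5 + 4.15/7.95×10^-4) = 0.1624 rad.

0.162 rad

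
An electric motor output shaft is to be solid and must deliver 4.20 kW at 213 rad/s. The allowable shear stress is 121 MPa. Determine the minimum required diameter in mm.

ω = 213 rad/s, so T = P/ω = 4.20×10³ / 213.0 = 19.72 N·m.
For a solid shaft τ_max = 16T/(πd³), so d = (16T/(π τ_allow))^(1/3) = (16·19.72/(π·1.21×10^8))^(1/3) = 0.009398 m.

9.40 mm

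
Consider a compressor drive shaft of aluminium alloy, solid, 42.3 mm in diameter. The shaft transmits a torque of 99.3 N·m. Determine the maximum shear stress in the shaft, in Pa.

6.68e6 Pa

J = πd⁴/32 = π(0.0423)⁴/32 = 3.143×10^-7 m⁴.
τ_max = T·r/J = 99.30 × 0.0211 / 3.143×10^-7 = 6.682×10^6 Pa.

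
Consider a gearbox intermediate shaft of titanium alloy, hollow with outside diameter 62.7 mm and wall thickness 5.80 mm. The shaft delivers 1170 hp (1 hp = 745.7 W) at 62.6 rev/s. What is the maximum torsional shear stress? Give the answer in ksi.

11.9 ksi

ω = 2π·62.6 = 393.3 rad/s, so T = P/ω = 1170×745.7 / 393.3 = 2218 N·m.
J = π(d_o⁴ − d_i⁴)/32 = π(0.0627⁴ − 0.0511⁴)/32 = 8.479×10^-7 m⁴.
τ_max = T·r/J = 2218 × 0.0314 / 8.479×10^-7 = 8.201×10^7 Pa.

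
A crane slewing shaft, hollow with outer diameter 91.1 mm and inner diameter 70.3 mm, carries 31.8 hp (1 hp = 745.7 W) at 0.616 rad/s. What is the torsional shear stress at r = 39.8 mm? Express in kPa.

ω = 0.616 rad/s, so T = P/ω = 31.8×745.7 / 0.6160 = 38500 N·m.
J = π(d_o⁴ − d_i⁴)/32 = π(0.0911⁴ − 0.0703⁴)/32 = 4.364×10^-6 m⁴.
Shear stress varies linearly with radius: τ = T·r/J = 38500 × 0.0398 / 4.364×10^-6 = 3.511×10^8 Pa.

351000 kPa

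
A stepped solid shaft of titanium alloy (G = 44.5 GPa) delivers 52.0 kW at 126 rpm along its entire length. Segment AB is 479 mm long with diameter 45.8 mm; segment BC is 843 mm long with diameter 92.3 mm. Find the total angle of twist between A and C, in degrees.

6.23°

ω = 2π·126/60 = 13.19 rad/s, so T = P/ω = 52.0×10³ / 13.19 = 3941 N·m.
J_AB = π(0.0458)⁴/32 = 4.32×10^-7 m⁴; J_BC = π(0.0923)⁴/32 = 7.13×10^-6 m⁴.
θ = (T/G)·Σ L_i/J_i = (3941/44.5×10⁹)·(0.479/4.32×10^-7 + 0.843/7.13×10^-6) = 0.1087 rad.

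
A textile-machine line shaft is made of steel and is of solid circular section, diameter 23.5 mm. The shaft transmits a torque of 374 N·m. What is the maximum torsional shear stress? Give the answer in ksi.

21.3 ksi

J = πd⁴/32 = π(0.0235)⁴/32 = 2.994×10^-8 m⁴.
τ_max = T·r/J = 374.0 × 0.0118 / 2.994×10^-8 = 1.468×10^8 Pa.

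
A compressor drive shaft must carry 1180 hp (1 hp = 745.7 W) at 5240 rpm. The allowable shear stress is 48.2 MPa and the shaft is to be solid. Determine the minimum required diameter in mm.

ω = 2π·5240/60 = 548.7 rad/s, so T = P/ω = 1180×745.7 / 548.7 = 1604 N·m.
For a solid shaft τ_max = 16T/(πd³), so d = (16T/(π τ_allow))^(1/3) = (16·1604/(π·4.82×10^7))^(1/3) = 0.05534 m.

55.3 mm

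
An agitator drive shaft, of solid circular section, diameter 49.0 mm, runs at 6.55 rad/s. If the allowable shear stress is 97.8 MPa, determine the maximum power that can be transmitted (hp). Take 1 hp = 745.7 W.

J = πd⁴/32 = π(0.0490)⁴/32 = 5.660×10^-7 m⁴.
T_max = τ_allow·J/r = 9.78×10^7 × 5.660×10^-7 / 0.0245 = 2259 N·m.
ω = 6.55 rad/s, so P_max = T_max·ω = 1.480×10^4 W.

19.8 hp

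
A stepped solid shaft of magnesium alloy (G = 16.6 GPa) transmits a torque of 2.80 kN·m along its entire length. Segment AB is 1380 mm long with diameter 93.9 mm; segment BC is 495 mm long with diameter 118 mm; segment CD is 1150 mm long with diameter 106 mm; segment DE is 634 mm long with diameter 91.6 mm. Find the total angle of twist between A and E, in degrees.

J_AB = π(0.0939)⁴/32 = 7.63×10^-6 m⁴; J_BC = π(0.118)⁴/32 = 1.90×10^-5 m⁴; J_CD = π(0.106)⁴/32 = 1.24×10^-5 m⁴; J_DE = π(0.0916)⁴/32 = 6.91×10^-6 m⁴.
θ = (T/G)·Σ L_i/J_i = (2800/16.6×10⁹)·(1.38/7.63×10^-6 + 0.495/1.90×10^-5 + 1.15/1.24×10^-5 + 0.634/6.91×10^-6) = 0.06601 rad.

3.78°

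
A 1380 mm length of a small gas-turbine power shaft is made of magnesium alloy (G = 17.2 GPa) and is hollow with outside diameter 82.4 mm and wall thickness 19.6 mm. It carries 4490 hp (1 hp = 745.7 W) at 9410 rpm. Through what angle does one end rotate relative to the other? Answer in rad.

ω = 2π·9410/60 = 985.4 rad/s, so T = P/ω = 4490×745.7 / 985.4 = 3398 N·m.
J = π(d_o⁴ − d_i⁴)/32 = π(0.0824⁴ − 0.0432⁴)/32 = 4.184×10^-6 m⁴.
θ = T·L/(G·J) = 3398 × 1.38 / (17.2×10⁹ × 4.184×10^-6) = 0.06516 rad.

0.0652 rad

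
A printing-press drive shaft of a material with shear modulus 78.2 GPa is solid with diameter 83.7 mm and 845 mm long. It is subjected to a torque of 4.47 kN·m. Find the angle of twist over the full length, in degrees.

0.574°

J = πd⁴/32 = π(0.0837)⁴/32 = 4.818×10^-6 m⁴.
θ = T·L/(G·J) = 4470 × 0.845 / (78.2×10⁹ × 4.818×10^-6) = 0.01002 rad.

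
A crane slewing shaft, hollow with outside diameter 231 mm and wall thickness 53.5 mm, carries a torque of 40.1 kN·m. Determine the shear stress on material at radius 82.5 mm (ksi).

J = π(d_o⁴ − d_i⁴)/32 = π(0.231⁴ − 0.124⁴)/32 = 2.563×10^-4 m⁴.
Shear stress varies linearly with radius: τ = T·r/J = 40100 × 0.0825 / 2.563×10^-4 = 1.291×10^7 Pa.

1.87 ksi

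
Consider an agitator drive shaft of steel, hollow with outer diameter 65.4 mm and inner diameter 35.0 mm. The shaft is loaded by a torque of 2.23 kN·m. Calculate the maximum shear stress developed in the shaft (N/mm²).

J = π(d_o⁴ − d_i⁴)/32 = π(0.0654⁴ − 0.0350⁴)/32 = 1.649×10^-6 m⁴.
τ_max = T·r/J = 2230 × 0.0327 / 1.649×10^-6 = 4.423×10^7 Pa.

44.2 N/mm²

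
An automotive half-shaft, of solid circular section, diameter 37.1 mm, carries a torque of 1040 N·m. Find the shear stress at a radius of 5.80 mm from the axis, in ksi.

4.70 ksi

J = πd⁴/32 = π(0.0371)⁴/32 = 1.860×10^-7 m⁴.
Shear stress varies linearly with radius: τ = T·r/J = 1040 × 0.00580 / 1.860×10^-7 = 3.243×10^7 Pa.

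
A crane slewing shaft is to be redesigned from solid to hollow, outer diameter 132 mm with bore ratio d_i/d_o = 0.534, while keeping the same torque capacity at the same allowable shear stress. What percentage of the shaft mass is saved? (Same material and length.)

Equal τ_max and T ⇒ the solid shaft needs d_s³ = d_o³(1−k⁴), so d_s = 132·(1−0.534⁴)^(1/3) = 128.3 mm.
Area ratio A_h/A_s = d_o²(1−k²)/d_s² = (1−k²)/(1−k⁴)^(2/3) = 0.7564.
Mass saving = 1 − 0.7564 = 24.4 %.

24.4 %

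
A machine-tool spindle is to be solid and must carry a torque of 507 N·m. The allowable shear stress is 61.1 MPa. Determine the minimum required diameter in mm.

34.8 mm

For a solid shaft τ_max = 16T/(πd³), so d = (16T/(π τ_allow))^(1/3) = (16·507.0/(π·6.11×10^7))^(1/3) = 0.03483 m.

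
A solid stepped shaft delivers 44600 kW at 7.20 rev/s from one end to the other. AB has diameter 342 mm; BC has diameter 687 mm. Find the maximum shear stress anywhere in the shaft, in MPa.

ω = 2π·7.20 = 45.24 rad/s, so T = P/ω = 44600×10³ / 45.24 = 985900 N·m.
Under the same torque, τ_max = 16T/(πd³) is largest where d is smallest — segment AB (d = 342 mm).
τ_max = 16·985900/(π·(0.342)³) = 1.255×10^8 Pa.

126 MPa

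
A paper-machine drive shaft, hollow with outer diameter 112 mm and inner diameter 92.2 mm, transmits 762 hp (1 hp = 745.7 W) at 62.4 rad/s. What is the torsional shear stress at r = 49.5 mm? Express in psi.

7830 psi

ω = 62.4 rad/s, so T = P/ω = 762×745.7 / 62.40 = 9106 N·m.
J = π(d_o⁴ − d_i⁴)/32 = π(0.112⁴ − 0.0922⁴)/32 = 8.353×10^-6 m⁴.
Shear stress varies linearly with radius: τ = T·r/J = 9106 × 0.0495 / 8.353×10^-6 = 5.396×10^7 Pa.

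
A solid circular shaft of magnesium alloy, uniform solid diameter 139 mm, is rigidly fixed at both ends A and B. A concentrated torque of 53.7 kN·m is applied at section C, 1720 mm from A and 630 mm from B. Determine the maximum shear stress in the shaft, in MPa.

With uniform GJ and both ends fixed, compatibility θ_AC = θ_CB gives T_A·a = T_B·b, together with T_A + T_B = T₀.
T_A = T₀·b/(a+b) = 53700·630/2350 = 14400 N·m; T_B = 39300 N·m.
τ in each portion: τ_AC = 2.73×10^7 Pa, τ_CB = 7.45×10^7 Pa; maximum is in CB.
τ_max = T_CB·r/J = 39300·0.0695/3.66×10^-5 = 7.454×10^7 Pa.

74.5 MPa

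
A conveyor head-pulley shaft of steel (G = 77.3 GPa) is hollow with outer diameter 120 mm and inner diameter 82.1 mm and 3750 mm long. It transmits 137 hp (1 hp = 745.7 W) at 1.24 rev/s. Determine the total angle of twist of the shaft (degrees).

2.29°

ω = 2π·1.24 = 7.791 rad/s, so T = P/ω = 137×745.7 / 7.791 = 13110 N·m.
J = π(d_o⁴ − d_i⁴)/32 = π(0.120⁴ − 0.0821⁴)/32 = 1.590×10^-5 m⁴.
θ = T·L/(G·J) = 13110 × 3.75 / (77.3×10⁹ × 1.590×10^-5) = 0.04001 rad.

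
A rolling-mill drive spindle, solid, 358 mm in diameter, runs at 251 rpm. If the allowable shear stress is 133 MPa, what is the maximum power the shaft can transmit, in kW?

31500 kW

J = πd⁴/32 = π(0.358)⁴/32 = 1.613×10^-3 m⁴.
T_max = τ_allow·J/r = 1.33×10^8 × 1.613×10^-3 / 0.179 = 1.198e6 N·m.
ω = 2π·251/60 = 26.28 rad/s, so P_max = T_max·ω = 3.149×10^7 W.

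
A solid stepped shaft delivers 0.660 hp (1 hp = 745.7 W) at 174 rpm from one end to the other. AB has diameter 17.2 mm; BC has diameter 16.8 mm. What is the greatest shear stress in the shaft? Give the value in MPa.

29.0 MPa

ω = 2π·174/60 = 18.22 rad/s, so T = P/ω = 0.660×745.7 / 18.22 = 27.01 N·m.
Under the same torque, τ_max = 16T/(πd³) is largest where d is smallest — segment BC (d = 16.8 mm).
τ_max = 16·27.01/(π·(0.0168)³) = 2.901×10^7 Pa.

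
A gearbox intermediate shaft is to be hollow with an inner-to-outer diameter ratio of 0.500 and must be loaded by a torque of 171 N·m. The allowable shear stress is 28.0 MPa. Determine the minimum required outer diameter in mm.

For a hollow shaft with d_i/d_o = 0.500: τ_max = 16T/(π d_o³ (1−k⁴)), so d_o = [16T/(π τ_allow (1−k⁴))]^(1/3) = [16·171.0/(π·2.80×10^7·0.9375)]^(1/3) = 0.03213 m.

32.1 mm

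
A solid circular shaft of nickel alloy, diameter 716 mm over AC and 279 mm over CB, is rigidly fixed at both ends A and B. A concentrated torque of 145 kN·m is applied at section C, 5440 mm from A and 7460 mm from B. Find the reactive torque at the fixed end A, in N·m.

143000 N·m

Compatibility: T_A·a/J_AC = T_B·b/J_CB with T_A + T_B = T₀.
J_AC = 0.0258 m⁴, J_CB = 5.95×10^-4 m⁴, so T_A = T₀·(J_AC/a)/((J_AC/a)+(J_CB/b)) = 142600 N·m, T_B = 2397 N·m.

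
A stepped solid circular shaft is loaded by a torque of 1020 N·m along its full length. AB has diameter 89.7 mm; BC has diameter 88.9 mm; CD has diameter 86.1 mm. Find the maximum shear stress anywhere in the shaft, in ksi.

Under the same torque, τ_max = 16T/(πd³) is largest where d is smallest — segment CD (d = 86.1 mm).
τ_max = 16·1020/(π·(0.0861)³) = 8.139×10^6 Pa.

1.18 ksi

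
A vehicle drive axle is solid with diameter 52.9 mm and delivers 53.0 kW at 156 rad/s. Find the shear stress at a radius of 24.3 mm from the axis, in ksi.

ω = 156 rad/s, so T = P/ω = 53.0×10³ / 156.0 = 339.7 N·m.
J = πd⁴/32 = π(0.0529)⁴/32 = 7.688×10^-7 m⁴.
Shear stress varies linearly with radius: τ = T·r/J = 339.7 × 0.0243 / 7.688×10^-7 = 1.074×10^7 Pa.

1.56 ksi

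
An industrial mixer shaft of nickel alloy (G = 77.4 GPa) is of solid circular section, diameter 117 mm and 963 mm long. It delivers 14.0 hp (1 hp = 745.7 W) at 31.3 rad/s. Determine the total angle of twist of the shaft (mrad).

ω = 31.3 rad/s, so T = P/ω = 14.0×745.7 / 31.30 = 333.5 N·m.
J = πd⁴/32 = π(0.117)⁴/32 = 1.840×10^-5 m⁴.
θ = T·L/(G·J) = 333.5 × 0.963 / (77.4×10⁹ × 1.840×10^-5) = 2.256×10^-4 rad.

0.226 mrad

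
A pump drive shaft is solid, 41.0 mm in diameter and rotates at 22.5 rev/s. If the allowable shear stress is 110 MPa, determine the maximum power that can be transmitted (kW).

210 kW

J = πd⁴/32 = π(0.0410)⁴/32 = 2.774×10^-7 m⁴.
T_max = τ_allow·J/r = 1.10×10^8 × 2.774×10^-7 / 0.0205 = 1489 N·m.
ω = 2π·22.5 = 141.4 rad/s, so P_max = T_max·ω = 2.104×10^5 W.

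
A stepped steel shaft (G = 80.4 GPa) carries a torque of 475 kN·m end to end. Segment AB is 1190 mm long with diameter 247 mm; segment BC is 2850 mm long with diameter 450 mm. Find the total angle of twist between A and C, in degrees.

J_AB = π(0.247)⁴/32 = 3.65×10^-4 m⁴; J_BC = π(0.450)⁴/32 = 4.03×10^-3 m⁴.
θ = (T/G)·Σ L_i/J_i = (475000/80.4×10⁹)·(1.19/3.65×10^-4 + 2.85/4.03×10^-3) = 0.02342 rad.

1.34°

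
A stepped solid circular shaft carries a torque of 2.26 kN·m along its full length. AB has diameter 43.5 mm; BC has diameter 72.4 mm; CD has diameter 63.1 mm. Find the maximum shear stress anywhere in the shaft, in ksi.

20.3 ksi

Under the same torque, τ_max = 16T/(πd³) is largest where d is smallest — segment AB (d = 43.5 mm).
τ_max = 16·2260/(π·(0.0435)³) = 1.398×10^8 Pa.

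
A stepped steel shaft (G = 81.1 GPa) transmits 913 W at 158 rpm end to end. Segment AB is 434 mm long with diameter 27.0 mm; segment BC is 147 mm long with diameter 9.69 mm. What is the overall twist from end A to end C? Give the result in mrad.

121 mrad

ω = 2π·158/60 = 16.55 rad/s, so T = P/ω = 913 / 16.55 = 55.18 N·m.
J_AB = π(0.0270)⁴/32 = 5.22×10^-8 m⁴; J_BC = π(0.00969)⁴/32 = 8.66×10^-10 m⁴.
θ = (T/G)·Σ L_i/J_i = (55.18/81.1×10⁹)·(0.434/5.22×10^-8 + 0.147/8.66×10^-10) = 0.1212 rad.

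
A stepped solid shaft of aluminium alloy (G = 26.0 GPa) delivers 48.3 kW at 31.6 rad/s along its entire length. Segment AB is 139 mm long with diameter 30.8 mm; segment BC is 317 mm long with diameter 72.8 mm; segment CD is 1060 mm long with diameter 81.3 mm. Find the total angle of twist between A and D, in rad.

ω = 31.6 rad/s, so T = P/ω = 48.3×10³ / 31.60 = 1528 N·m.
J_AB = π(0.0308)⁴/32 = 8.83×10^-8 m⁴; J_BC = π(0.0728)⁴/32 = 2.76×10^-6 m⁴; J_CD = π(0.0813)⁴/32 = 4.29×10^-6 m⁴.
θ = (T/G)·Σ L_i/J_i = (1528/26.0×10⁹)·(0.139/8.83×10^-8 + 0.317/2.76×10^-6 + 1.06/4.29×10^-6) = 0.1138 rad.

0.114 rad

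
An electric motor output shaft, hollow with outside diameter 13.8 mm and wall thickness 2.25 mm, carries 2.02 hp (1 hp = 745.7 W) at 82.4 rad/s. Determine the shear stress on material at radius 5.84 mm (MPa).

37.8 MPa

ω = 82.4 rad/s, so T = P/ω = 2.02×745.7 / 82.40 = 18.28 N·m.
J = π(d_o⁴ − d_i⁴)/32 = π(0.0138⁴ − 0.00930⁴)/32 = 2.826×10^-9 m⁴.
Shear stress varies linearly with radius: τ = T·r/J = 18.28 × 0.00584 / 2.826×10^-9 = 3.778×10^7 Pa.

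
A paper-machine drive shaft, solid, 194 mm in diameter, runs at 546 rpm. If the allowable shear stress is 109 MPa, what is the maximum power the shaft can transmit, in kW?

J = πd⁴/32 = π(0.194)⁴/32 = 1.391×10^-4 m⁴.
T_max = τ_allow·J/r = 1.09×10^8 × 1.391×10^-4 / 0.0970 = 156300 N·m.
ω = 2π·546/60 = 57.18 rad/s, so P_max = T_max·ω = 8.935×10^6 W.

8930 kW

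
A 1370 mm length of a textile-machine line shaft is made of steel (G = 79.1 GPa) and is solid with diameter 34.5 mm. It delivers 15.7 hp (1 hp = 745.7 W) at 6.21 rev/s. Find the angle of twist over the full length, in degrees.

2.14°

ω = 2π·6.21 = 39.02 rad/s, so T = P/ω = 15.7×745.7 / 39.02 = 300.0 N·m.
J = πd⁴/32 = π(0.0345)⁴/32 = 1.391×10^-7 m⁴.
θ = T·L/(G·J) = 300.0 × 1.37 / (79.1×10⁹ × 1.391×10^-7) = 0.03736 rad.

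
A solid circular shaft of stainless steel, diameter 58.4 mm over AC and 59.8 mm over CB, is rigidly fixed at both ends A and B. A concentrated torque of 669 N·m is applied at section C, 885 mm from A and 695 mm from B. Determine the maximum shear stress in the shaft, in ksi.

1.35 ksi

Compatibility: T_A·a/J_AC = T_B·b/J_CB with T_A + T_B = T₀.
J_AC = 1.14×10^-6 m⁴, J_CB = 1.26×10^-6 m⁴, so T_A = T₀·(J_AC/a)/((J_AC/a)+(J_CB/b)) = 278.8 N·m, T_B = 390.2 N·m.
τ in each portion: τ_AC = 7.13×10^6 Pa, τ_CB = 9.29×10^6 Pa; maximum is in CB.
τ_max = T_CB·r/J = 390.2·0.0299/1.26×10^-6 = 9.294×10^6 Pa.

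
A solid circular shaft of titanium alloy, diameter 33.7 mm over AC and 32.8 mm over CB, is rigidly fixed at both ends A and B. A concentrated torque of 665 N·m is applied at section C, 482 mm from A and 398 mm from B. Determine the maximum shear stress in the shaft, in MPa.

Compatibility: T_A·a/J_AC = T_B·b/J_CB with T_A + T_B = T₀.
J_AC = 1.27×10^-7 m⁴, J_CB = 1.14×10^-7 m⁴, so T_A = T₀·(J_AC/a)/((J_AC/a)+(J_CB/b)) = 318.7 N·m, T_B = 346.3 N·m.
τ in each portion: τ_AC = 4.24×10^7 Pa, τ_CB = 5.00×10^7 Pa; maximum is in CB.
τ_max = T_CB·r/J = 346.3·0.0164/1.14×10^-7 = 4.998×10^7 Pa.

50.0 MPa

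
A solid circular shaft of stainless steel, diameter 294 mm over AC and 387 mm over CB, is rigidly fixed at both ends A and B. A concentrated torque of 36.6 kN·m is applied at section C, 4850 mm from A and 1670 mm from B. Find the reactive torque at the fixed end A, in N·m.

3770 N·m

Compatibility: T_A·a/J_AC = T_B·b/J_CB with T_A + T_B = T₀.
J_AC = 7.33×10^-4 m⁴, J_CB = 2.20×10^-3 m⁴, so T_A = T₀·(J_AC/a)/((J_AC/a)+(J_CB/b)) = 3766 N·m, T_B = 32830 N·m.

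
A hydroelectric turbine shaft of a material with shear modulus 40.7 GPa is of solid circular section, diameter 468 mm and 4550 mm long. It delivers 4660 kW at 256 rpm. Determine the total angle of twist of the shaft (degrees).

0.236°

ω = 2π·256/60 = 26.81 rad/s, so T = P/ω = 4660×10³ / 26.81 = 173800 N·m.
J = πd⁴/32 = π(0.468)⁴/32 = 4.710×10^-3 m⁴.
θ = T·L/(G·J) = 173800 × 4.55 / (40.7×10⁹ × 4.710×10^-3) = 4.126×10^-3 rad.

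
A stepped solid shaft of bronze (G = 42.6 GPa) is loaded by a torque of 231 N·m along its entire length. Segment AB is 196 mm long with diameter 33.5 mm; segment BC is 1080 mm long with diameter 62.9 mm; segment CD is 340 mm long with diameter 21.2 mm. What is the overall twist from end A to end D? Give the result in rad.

0.105 rad

J_AB = π(0.0335)⁴/32 = 1.24×10^-7 m⁴; J_BC = π(0.0629)⁴/32 = 1.54×10^-6 m⁴; J_CD = π(0.0212)⁴/32 = 1.98×10^-8 m⁴.
θ = (T/G)·Σ L_i/J_i = (231.0/42.6×10⁹)·(0.196/1.24×10^-7 + 1.08/1.54×10^-6 + 0.340/1.98×10^-8) = 0.1054 rad.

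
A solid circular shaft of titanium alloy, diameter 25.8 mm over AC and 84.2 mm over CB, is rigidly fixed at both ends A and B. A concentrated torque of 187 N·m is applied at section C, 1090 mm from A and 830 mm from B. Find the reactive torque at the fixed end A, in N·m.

1.25 N·m

Compatibility: T_A·a/J_AC = T_B·b/J_CB with T_A + T_B = T₀.
J_AC = 4.35×10^-8 m⁴, J_CB = 4.93×10^-6 m⁴, so T_A = T₀·(J_AC/a)/((J_AC/a)+(J_CB/b)) = 1.247 N·m, T_B = 185.8 N·m.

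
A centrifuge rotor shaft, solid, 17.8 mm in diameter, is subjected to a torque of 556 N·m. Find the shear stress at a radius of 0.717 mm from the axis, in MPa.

J = πd⁴/32 = π(0.0178)⁴/32 = 9.856×10^-9 m⁴.
Shear stress varies linearly with radius: τ = T·r/J = 556.0 × 7.17e-4 / 9.856×10^-9 = 4.045×10^7 Pa.

40.4 MPa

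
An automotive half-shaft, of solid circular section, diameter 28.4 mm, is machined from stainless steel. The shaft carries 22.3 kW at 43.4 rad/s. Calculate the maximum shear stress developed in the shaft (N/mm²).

114 N/mm²

ω = 43.4 rad/s, so T = P/ω = 22.3×10³ / 43.40 = 513.8 N·m.
J = πd⁴/32 = π(0.0284)⁴/32 = 6.387×10^-8 m⁴.
τ_max = T·r/J = 513.8 × 0.0142 / 6.387×10^-8 = 1.142×10^8 Pa.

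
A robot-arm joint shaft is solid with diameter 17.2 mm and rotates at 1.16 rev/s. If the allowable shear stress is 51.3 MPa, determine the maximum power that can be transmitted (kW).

0.374 kW

J = πd⁴/32 = π(0.0172)⁴/32 = 8.592×10^-9 m⁴.
T_max = τ_allow·J/r = 5.13×10^7 × 8.592×10^-9 / 0.00860 = 51.25 N·m.
ω = 2π·1.16 = 7.288 rad/s, so P_max = T_max·ω = 373.6 W.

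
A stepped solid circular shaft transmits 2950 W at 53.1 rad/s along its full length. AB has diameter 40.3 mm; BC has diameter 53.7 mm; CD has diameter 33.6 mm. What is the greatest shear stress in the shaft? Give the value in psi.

ω = 53.1 rad/s, so T = P/ω = 2950 / 53.10 = 55.56 N·m.
Under the same torque, τ_max = 16T/(πd³) is largest where d is smallest — segment CD (d = 33.6 mm).
τ_max = 16·55.56/(π·(0.0336)³) = 7.459×10^6 Pa.

1080 psi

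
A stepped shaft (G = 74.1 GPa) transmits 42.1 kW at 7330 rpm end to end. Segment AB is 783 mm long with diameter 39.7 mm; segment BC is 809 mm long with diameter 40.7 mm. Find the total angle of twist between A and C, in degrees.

ω = 2π·7330/60 = 767.6 rad/s, so T = P/ω = 42.1×10³ / 767.6 = 54.85 N·m.
J_AB = π(0.0397)⁴/32 = 2.44×10^-7 m⁴; J_BC = π(0.0407)⁴/32 = 2.69×10^-7 m⁴.
θ = (T/G)·Σ L_i/J_i = (54.85/74.1×10⁹)·(0.783/2.44×10^-7 + 0.809/2.69×10^-7) = 4.599×10^-3 rad.

0.264°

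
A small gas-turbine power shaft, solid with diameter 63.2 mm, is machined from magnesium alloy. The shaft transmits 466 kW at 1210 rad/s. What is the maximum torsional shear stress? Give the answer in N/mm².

7.77 N/mm²

ω = 1210 rad/s, so T = P/ω = 466×10³ / 1210 = 385.1 N·m.
J = πd⁴/32 = π(0.0632)⁴/32 = 1.566×10^-6 m⁴.
τ_max = T·r/J = 385.1 × 0.0316 / 1.566×10^-6 = 7.770×10^6 Pa.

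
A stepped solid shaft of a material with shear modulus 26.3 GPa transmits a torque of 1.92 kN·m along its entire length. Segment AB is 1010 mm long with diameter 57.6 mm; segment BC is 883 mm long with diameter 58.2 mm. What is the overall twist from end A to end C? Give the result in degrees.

J_AB = π(0.0576)⁴/32 = 1.08×10^-6 m⁴; J_BC = π(0.0582)⁴/32 = 1.13×10^-6 m⁴.
θ = (T/G)·Σ L_i/J_i = (1920/26.3×10⁹)·(1.01/1.08×10^-6 + 0.883/1.13×10^-6) = 0.1255 rad.

7.19°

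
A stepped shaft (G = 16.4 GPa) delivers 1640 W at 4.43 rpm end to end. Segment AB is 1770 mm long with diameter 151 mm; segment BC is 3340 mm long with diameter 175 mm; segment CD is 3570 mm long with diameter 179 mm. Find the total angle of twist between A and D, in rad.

0.0229 rad

ω = 2π·4.43/60 = 0.4639 rad/s, so T = P/ω = 1640 / 0.4639 = 3535 N·m.
J_AB = π(0.151)⁴/32 = 5.10×10^-5 m⁴; J_BC = π(0.175)⁴/32 = 9.21×10^-5 m⁴; J_CD = π(0.179)⁴/32 = 1.01×10^-4 m⁴.
θ = (T/G)·Σ L_i/J_i = (3535/16.4×10⁹)·(1.77/5.10×10^-5 + 3.34/9.21×10^-5 + 3.57/1.01×10^-4) = 0.02293 rad.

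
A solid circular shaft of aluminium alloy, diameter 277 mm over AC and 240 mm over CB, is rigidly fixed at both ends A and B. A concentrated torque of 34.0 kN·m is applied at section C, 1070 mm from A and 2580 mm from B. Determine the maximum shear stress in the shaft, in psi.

958 psi

Compatibility: T_A·a/J_AC = T_B·b/J_CB with T_A + T_B = T₀.
J_AC = 5.78×10^-4 m⁴, J_CB = 3.26×10^-4 m⁴, so T_A = T₀·(J_AC/a)/((J_AC/a)+(J_CB/b)) = 27560 N·m, T_B = 6441 N·m.
τ in each portion: τ_AC = 6.60×10^6 Pa, τ_CB = 2.37×10^6 Pa; maximum is in AC.
τ_max = T_AC·r/J = 27560·0.139/5.78×10^-4 = 6.604×10^6 Pa.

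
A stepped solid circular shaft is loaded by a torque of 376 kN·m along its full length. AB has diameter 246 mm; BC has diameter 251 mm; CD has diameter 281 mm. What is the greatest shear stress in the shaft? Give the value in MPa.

129 MPa

Under the same torque, τ_max = 16T/(πd³) is largest where d is smallest — segment AB (d = 246 mm).
τ_max = 16·376000/(π·(0.246)³) = 1.286×10^8 Pa.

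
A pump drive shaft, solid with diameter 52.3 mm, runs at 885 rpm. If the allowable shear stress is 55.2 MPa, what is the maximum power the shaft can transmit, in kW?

J = πd⁴/32 = π(0.0523)⁴/32 = 7.345×10^-7 m⁴.
T_max = τ_allow·J/r = 5.52×10^7 × 7.345×10^-7 / 0.0261 = 1551 N·m.
ω = 2π·885/60 = 92.68 rad/s, so P_max = T_max·ω = 1.437×10^5 W.

144 kW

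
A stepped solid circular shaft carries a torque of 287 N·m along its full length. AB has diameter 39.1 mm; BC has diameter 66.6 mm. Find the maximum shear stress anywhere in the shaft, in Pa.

2.45e7 Pa

Under the same torque, τ_max = 16T/(πd³) is largest where d is smallest — segment AB (d = 39.1 mm).
τ_max = 16·287.0/(π·(0.0391)³) = 2.445×10^7 Pa.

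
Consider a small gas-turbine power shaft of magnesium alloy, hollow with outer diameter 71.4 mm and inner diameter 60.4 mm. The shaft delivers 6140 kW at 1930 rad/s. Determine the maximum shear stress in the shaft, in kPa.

91200 kPa

ω = 1930 rad/s, so T = P/ω = 6140×10³ / 1930 = 3181 N·m.
J = π(d_o⁴ − d_i⁴)/32 = π(0.0714⁴ − 0.0604⁴)/32 = 1.245×10^-6 m⁴.
τ_max = T·r/J = 3181 × 0.0357 / 1.245×10^-6 = 9.123×10^7 Pa.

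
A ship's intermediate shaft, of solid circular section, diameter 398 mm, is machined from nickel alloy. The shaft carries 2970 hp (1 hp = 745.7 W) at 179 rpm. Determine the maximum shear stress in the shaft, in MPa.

ω = 2π·179/60 = 18.74 rad/s, so T = P/ω = 2970×745.7 / 18.74 = 118200 N·m.
J = πd⁴/32 = π(0.398)⁴/32 = 2.463×10^-3 m⁴.
τ_max = T·r/J = 118200 × 0.199 / 2.463×10^-3 = 9.545×10^6 Pa.

9.54 MPa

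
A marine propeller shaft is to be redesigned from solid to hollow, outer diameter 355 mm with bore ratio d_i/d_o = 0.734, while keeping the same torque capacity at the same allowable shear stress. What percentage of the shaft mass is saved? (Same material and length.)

42.0 %

Equal τ_max and T ⇒ the solid shaft needs d_s³ = d_o³(1−k⁴), so d_s = 355·(1−0.734⁴)^(1/3) = 316.7 mm.
Area ratio A_h/A_s = d_o²(1−k²)/d_s² = (1−k²)/(1−k⁴)^(2/3) = 0.5797.
Mass saving = 1 − 0.5797 = 42.0 %.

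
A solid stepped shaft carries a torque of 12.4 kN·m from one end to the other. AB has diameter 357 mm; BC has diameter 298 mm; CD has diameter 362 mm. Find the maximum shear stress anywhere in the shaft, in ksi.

0.346 ksi

Under the same torque, τ_max = 16T/(πd³) is largest where d is smallest — segment BC (d = 298 mm).
τ_max = 16·12400/(π·(0.298)³) = 2.386×10^6 Pa.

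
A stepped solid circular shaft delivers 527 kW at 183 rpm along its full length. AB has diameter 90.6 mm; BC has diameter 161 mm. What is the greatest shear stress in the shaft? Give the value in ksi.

ω = 2π·183/60 = 19.16 rad/s, so T = P/ω = 527×10³ / 19.16 = 27500 N·m.
Under the same torque, τ_max = 16T/(πd³) is largest where d is smallest — segment AB (d = 90.6 mm).
τ_max = 16·27500/(π·(0.0906)³) = 1.883×10^8 Pa.

27.3 ksi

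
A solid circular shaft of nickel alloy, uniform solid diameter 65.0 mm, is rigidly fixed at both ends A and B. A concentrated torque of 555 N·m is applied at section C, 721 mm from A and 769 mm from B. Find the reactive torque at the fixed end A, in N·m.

286 N·m

With uniform GJ and both ends fixed, compatibility θ_AC = θ_CB gives T_A·a = T_B·b, together with T_A + T_B = T₀.
T_A = T₀·b/(a+b) = 555.0·769/1490 = 286.4 N·m; T_B = 268.6 N·m.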